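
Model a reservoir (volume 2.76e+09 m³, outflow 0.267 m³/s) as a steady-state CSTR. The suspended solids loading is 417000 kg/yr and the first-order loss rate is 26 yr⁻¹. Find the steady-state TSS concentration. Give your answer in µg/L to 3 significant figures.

Outflow Q = 0.267 m³/s × 3.156e+07 s/yr = 8.426e+06 m³/yr.
Steady-state CSTR mass balance: W = Q·C + k·V·C, so C = W/(Q + kV).
Q + kV = 8.426e+06 + 26·2.76e+09 = 7.177e+10 m³/yr.
C = 417000/7.177e+10 = 5.81e-06 kg/m³ = 0.00581 mg/L = 5.81 µg/L.

5.81 µg/L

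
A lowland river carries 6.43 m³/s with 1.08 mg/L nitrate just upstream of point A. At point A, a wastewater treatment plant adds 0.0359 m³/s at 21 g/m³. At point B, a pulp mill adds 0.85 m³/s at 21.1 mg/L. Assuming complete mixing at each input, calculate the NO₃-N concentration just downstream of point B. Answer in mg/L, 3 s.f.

After input A: C = (6.43·1.08 + 0.0359·21) / 6.466 = 1.191 mg/L.
After input B: C = (6.466·1.191 + 0.85·21.1) / 7.316 = 3.504 mg/L.

3.50 mg/L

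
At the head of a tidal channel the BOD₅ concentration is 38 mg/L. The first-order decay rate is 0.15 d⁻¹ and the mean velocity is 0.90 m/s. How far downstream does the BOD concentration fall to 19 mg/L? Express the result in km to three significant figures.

359 km

From C = C₀·e^(−kt), t = ln(C₀/C)/k = ln(38/19)/0.15 = 0.6931/0.15 = 4.621 d.
Distance = v·t = 0.90 m/s × 3.993e+05 s = 3.593e+05 m = 359.3 km.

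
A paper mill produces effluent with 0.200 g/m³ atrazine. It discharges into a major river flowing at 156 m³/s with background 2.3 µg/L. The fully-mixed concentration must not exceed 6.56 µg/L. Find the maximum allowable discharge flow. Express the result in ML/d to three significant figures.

297 ML/d

2.3 µg/L = 0.0023 mg/L.
6.56 µg/L = 0.00656 mg/L.
Mass balance at complete mixing: C_std·(Q_w + Q_r) = Q_w·C_e + Q_r·C_b.
Rearranging, Q_w = Q_r·(C_std − C_b)/(C_e − C_std) = 156·(0.00656 − 0.0023) / (0.2 − 0.00656) = 3.435 m³/s.
= 296.8 ML/d.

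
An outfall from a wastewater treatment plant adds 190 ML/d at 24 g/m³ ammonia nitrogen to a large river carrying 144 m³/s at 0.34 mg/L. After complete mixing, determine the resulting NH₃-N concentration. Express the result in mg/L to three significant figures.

190 ML/d = 2.199 m³/s.
By mass balance at complete mixing, C = (2.199·24 + 144·0.34) / (2.199 + 144) = 101.7/146.2 = 0.6959 mg/L.

0.696 mg/L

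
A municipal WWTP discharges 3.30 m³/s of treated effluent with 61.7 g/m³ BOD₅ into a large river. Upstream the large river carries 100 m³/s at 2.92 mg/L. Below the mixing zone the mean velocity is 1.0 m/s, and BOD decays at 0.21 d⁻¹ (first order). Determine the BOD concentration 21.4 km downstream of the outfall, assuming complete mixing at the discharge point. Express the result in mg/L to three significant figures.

4.55 mg/L

After complete mixing, C₀ = (3.3·61.7 + 100·2.92) / 103.3 = 4.798 mg/L.
Travel time t = 2.14e+04 m / 1.0 m/s = 2.14e+04 s = 0.2477 d.
C = 4.798·exp(−0.21·0.2477) = 4.798·0.9493 = 4.555 mg/L.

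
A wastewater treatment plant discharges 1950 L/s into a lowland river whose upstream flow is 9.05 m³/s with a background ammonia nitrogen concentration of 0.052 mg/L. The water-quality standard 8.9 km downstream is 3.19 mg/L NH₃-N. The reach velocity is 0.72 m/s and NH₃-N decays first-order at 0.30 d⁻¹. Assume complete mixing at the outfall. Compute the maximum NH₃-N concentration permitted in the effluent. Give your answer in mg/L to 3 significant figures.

1950 L/s = 1.95 m³/s.
Travel time to the compliance point: t = 8900/0.72 = 1.236e+04 s = 0.1431 d; decay factor exp(−0.30·0.1431) = 0.958.
So the concentration just after mixing may be at most 3.19/0.958 = 3.33 mg/L.
Mass balance: 3.33·11 = 1.95·Cₑ + 9.05·0.052.
Cₑ = (36.63 − 0.4706) / 1.95 = 18.54 mg/L.

18.5 mg/L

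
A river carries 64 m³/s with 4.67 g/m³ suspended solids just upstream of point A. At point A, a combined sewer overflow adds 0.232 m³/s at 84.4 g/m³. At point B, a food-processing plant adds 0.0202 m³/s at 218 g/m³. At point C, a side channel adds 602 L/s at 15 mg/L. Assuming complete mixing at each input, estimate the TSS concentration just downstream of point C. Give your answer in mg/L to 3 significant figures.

After input A: C = (64·4.67 + 0.232·84.4) / 64.23 = 4.958 mg/L.
After input B: C = (64.23·4.958 + 0.0202·218) / 64.25 = 5.025 mg/L.
602 L/s = 0.602 m³/s.
After input C: C = (64.25·5.025 + 0.602·15) / 64.85 = 5.118 mg/L.

5.12 mg/L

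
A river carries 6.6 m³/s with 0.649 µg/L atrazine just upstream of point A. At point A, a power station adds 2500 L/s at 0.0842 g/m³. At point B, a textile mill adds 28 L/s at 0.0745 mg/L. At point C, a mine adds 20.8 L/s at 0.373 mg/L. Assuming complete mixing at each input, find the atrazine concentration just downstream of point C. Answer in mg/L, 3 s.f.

0.0246 mg/L

0.649 µg/L = 0.000649 mg/L.
2500 L/s = 2.5 m³/s.
After input A: C = (6.6·0.000649 + 2.5·0.0842) / 9.1 = 0.0236 mg/L.
28 L/s = 0.028 m³/s.
After input B: C = (9.1·0.0236 + 0.028·0.0745) / 9.128 = 0.02376 mg/L.
20.8 L/s = 0.0208 m³/s.
After input C: C = (9.128·0.02376 + 0.0208·0.373) / 9.149 = 0.02455 mg/L.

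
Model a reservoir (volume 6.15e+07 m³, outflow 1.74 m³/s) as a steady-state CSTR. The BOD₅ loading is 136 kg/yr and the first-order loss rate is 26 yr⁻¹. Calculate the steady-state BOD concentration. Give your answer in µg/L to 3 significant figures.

Outflow Q = 1.74 m³/s × 3.156e+07 s/yr = 5.491e+07 m³/yr.
Steady-state CSTR mass balance: W = Q·C + k·V·C, so C = W/(Q + kV).
Q + kV = 5.491e+07 + 26·6.15e+07 = 1.654e+09 m³/yr.
C = 136/1.654e+09 = 8.223e-08 kg/m³ = 8.223e-05 mg/L = 0.08223 µg/L.

0.0822 µg/L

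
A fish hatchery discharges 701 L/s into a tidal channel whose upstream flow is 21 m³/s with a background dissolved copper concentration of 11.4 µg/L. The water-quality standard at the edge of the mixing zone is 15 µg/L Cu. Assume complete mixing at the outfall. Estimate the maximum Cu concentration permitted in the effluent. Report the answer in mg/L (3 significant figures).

0.123 mg/L

701 L/s = 0.701 m³/s.
11.4 µg/L = 0.0114 mg/L.
15 µg/L = 0.015 mg/L.
Mass balance: 0.015·21.7 = 0.701·Cₑ + 21·0.0114.
Cₑ = (0.3255 − 0.2394) / 0.701 = 0.1228 mg/L.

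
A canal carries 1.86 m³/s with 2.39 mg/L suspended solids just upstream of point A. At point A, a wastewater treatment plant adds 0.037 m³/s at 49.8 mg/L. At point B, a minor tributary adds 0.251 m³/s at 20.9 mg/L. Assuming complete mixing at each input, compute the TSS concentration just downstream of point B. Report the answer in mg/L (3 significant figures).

5.37 mg/L

After input A: C = (1.86·2.39 + 0.037·49.8) / 1.897 = 3.315 mg/L.
After input B: C = (1.897·3.315 + 0.251·20.9) / 2.148 = 5.37 mg/L.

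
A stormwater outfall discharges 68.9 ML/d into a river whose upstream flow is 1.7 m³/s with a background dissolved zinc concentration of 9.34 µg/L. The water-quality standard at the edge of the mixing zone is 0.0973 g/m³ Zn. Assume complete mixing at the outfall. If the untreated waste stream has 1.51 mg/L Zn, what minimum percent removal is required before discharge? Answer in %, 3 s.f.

81.1 %

68.9 ML/d = 0.7975 m³/s.
9.34 µg/L = 0.00934 mg/L.
Mass balance: 0.0973·2.497 = 0.7975·Cₑ + 1.7·0.00934.
Cₑ = (0.243 − 0.01588) / 0.7975 = 0.2848 mg/L.
Required removal = 1 − 0.2848/1.51 = 81.14 %.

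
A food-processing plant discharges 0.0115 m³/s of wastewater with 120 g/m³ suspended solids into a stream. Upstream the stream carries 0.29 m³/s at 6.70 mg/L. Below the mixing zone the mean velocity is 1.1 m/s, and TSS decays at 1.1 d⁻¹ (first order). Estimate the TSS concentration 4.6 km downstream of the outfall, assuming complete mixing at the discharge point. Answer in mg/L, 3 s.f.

After complete mixing, C₀ = (0.0115·120 + 0.29·6.7) / 0.3015 = 11.02 mg/L.
Travel time t = 4600 m / 1.1 m/s = 4182 s = 0.0484 d.
C = 11.02·exp(−1.1·0.0484) = 11.02·0.9482 = 10.45 mg/L.

10.5 mg/L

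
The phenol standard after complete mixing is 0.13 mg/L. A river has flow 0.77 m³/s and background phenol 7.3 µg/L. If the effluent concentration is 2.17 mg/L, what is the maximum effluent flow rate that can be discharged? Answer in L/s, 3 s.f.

46.3 L/s

7.3 µg/L = 0.0073 mg/L.
Mass balance at complete mixing: C_std·(Q_w + Q_r) = Q_w·C_e + Q_r·C_b.
Rearranging, Q_w = Q_r·(C_std − C_b)/(C_e − C_std) = 0.77·(0.13 − 0.0073) / (2.17 − 0.13) = 0.04631 m³/s.
= 46.31 L/s.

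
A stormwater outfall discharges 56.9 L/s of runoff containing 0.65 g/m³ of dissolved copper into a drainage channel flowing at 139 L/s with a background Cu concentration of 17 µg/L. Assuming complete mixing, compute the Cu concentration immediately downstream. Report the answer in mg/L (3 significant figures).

56.9 L/s = 0.0569 m³/s.
139 L/s = 0.139 m³/s.
17 µg/L = 0.017 mg/L.
Flow-weighted mixing gives C = (0.0569·0.65 + 0.139·0.017) / (0.0569 + 0.139) = 0.03935/0.1959 = 0.2009 mg/L.

0.201 mg/L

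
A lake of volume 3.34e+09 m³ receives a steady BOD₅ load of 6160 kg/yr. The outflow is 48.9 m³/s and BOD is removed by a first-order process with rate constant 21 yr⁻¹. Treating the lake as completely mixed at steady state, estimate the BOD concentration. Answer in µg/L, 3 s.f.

Outflow Q = 48.9 m³/s × 3.156e+07 s/yr = 1.543e+09 m³/yr.
Steady-state CSTR mass balance: W = Q·C + k·V·C, so C = W/(Q + kV).
Q + kV = 1.543e+09 + 21·3.34e+09 = 7.168e+10 m³/yr.
C = 6160/7.168e+10 = 8.593e-08 kg/m³ = 8.593e-05 mg/L = 0.08593 µg/L.

0.0859 µg/L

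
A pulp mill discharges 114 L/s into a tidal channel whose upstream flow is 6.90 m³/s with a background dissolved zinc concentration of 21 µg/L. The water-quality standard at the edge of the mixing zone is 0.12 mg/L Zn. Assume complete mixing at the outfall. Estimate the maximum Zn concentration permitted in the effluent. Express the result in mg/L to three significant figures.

114 L/s = 0.114 m³/s.
21 µg/L = 0.021 mg/L.
Mass balance: 0.12·7.014 = 0.114·Cₑ + 6.9·0.021.
Cₑ = (0.8417 − 0.1449) / 0.114 = 6.112 mg/L.

6.11 mg/L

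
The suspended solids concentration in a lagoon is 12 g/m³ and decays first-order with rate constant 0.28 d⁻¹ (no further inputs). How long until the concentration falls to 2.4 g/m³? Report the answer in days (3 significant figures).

t = ln(C₀/C)/k = ln(12/2.4)/0.28 = 1.609/0.28 = 5.748 d.

5.75 d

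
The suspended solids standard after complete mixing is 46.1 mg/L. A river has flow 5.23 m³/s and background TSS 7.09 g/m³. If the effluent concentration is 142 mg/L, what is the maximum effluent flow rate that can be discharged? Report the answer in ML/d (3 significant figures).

Mass balance at complete mixing: C_std·(Q_w + Q_r) = Q_w·C_e + Q_r·C_b.
Rearranging, Q_w = Q_r·(C_std − C_b)/(C_e − C_std) = 5.23·(46.1 − 7.09) / (142 − 46.1) = 2.127 m³/s.
= 183.8 ML/d.

184 ML/d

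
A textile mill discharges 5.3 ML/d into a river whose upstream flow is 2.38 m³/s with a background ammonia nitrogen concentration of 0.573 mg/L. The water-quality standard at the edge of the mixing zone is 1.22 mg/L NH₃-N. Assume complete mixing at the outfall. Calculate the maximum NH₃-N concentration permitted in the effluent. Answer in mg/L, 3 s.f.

26.3 mg/L

5.3 ML/d = 0.06134 m³/s.
Mass balance: 1.22·2.441 = 0.06134·Cₑ + 2.38·0.573.
Cₑ = (2.978 − 1.364) / 0.06134 = 26.32 mg/L.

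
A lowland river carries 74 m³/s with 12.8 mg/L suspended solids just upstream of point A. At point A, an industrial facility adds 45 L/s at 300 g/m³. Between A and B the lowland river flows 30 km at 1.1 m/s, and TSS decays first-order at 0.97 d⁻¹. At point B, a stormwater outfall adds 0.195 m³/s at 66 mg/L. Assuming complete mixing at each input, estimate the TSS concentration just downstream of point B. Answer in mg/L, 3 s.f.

45 L/s = 0.045 m³/s.
After input A: C = (74·12.8 + 0.045·300) / 74.05 = 12.97 mg/L.
Over the 30 km reach to input B (t = 2.727e+04 s = 0.3157 d), decay gives C = 12.97·exp(−0.97·0.3157) = 9.552 mg/L.
After input B: C = (74.05·9.552 + 0.195·66) / 74.24 = 9.701 mg/L.

9.70 mg/L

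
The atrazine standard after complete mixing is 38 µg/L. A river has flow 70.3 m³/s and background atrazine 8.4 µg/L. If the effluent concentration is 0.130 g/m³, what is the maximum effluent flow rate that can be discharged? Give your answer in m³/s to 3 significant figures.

22.6 m³/s

8.4 µg/L = 0.0084 mg/L.
38 µg/L = 0.038 mg/L.
Mass balance at complete mixing: C_std·(Q_w + Q_r) = Q_w·C_e + Q_r·C_b.
Rearranging, Q_w = Q_r·(C_std − C_b)/(C_e − C_std) = 70.3·(0.038 − 0.0084) / (0.13 − 0.038) = 22.62 m³/s.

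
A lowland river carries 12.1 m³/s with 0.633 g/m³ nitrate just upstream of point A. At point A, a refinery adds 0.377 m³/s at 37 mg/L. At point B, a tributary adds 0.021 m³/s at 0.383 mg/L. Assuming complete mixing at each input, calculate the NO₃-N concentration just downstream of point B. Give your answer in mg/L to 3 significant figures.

1.73 mg/L

After input A: C = (12.1·0.633 + 0.377·37) / 12.48 = 1.732 mg/L.
After input B: C = (12.48·1.732 + 0.021·0.383) / 12.5 = 1.73 mg/L.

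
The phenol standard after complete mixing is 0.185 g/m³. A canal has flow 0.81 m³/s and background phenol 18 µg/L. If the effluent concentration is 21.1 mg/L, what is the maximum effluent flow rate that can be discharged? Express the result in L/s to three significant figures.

6.47 L/s

18 µg/L = 0.018 mg/L.
Mass balance at complete mixing: C_std·(Q_w + Q_r) = Q_w·C_e + Q_r·C_b.
Rearranging, Q_w = Q_r·(C_std − C_b)/(C_e − C_std) = 0.81·(0.185 − 0.018) / (21.1 − 0.185) = 0.006468 m³/s.
= 6.468 L/s.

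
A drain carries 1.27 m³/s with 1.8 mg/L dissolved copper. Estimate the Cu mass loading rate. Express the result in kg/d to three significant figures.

Mass flux = Q·C = 1.27 m³/s × 1.8 g/m³ = 2.286 g/s.
= 2.286 g/s × 86.4 = 197.5 kg/d.

198 kg/d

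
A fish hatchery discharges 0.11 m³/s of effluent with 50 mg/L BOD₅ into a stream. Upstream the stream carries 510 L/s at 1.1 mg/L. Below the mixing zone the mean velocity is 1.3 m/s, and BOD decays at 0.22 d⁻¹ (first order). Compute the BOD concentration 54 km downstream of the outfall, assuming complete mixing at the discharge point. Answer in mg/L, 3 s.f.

8.79 mg/L

510 L/s = 0.51 m³/s.
After complete mixing, C₀ = (0.11·50 + 0.51·1.1) / 0.62 = 9.776 mg/L.
Travel time t = 5.4e+04 m / 1.3 m/s = 4.154e+04 s = 0.4808 d.
C = 9.776·exp(−0.22·0.4808) = 9.776·0.8996 = 8.795 mg/L.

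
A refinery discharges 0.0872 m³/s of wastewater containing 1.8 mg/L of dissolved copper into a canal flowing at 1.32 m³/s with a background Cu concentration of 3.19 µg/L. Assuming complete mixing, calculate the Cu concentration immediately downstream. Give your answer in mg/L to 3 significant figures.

3.19 µg/L = 0.00319 mg/L.
Conservation of mass across the mixing zone: C = (0.0872·1.8 + 1.32·0.00319) / (0.0872 + 1.32) = 0.1612/1.407 = 0.1145 mg/L.

0.115 mg/L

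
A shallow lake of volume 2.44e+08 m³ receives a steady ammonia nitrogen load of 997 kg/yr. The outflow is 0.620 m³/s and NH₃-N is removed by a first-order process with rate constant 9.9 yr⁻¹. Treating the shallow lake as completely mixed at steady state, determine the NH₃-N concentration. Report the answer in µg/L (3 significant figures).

Outflow Q = 0.620 m³/s × 3.156e+07 s/yr = 1.957e+07 m³/yr.
Steady-state CSTR mass balance: W = Q·C + k·V·C, so C = W/(Q + kV).
Q + kV = 1.957e+07 + 9.9·2.44e+08 = 2.435e+09 m³/yr.
C = 997/2.435e+09 = 4.094e-07 kg/m³ = 0.0004094 mg/L = 0.4094 µg/L.

0.409 µg/L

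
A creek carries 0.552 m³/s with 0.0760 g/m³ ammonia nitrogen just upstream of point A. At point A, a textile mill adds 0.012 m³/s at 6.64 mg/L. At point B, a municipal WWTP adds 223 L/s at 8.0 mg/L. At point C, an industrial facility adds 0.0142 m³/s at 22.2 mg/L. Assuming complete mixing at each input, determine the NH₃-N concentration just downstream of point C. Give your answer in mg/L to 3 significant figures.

After input A: C = (0.552·0.076 + 0.012·6.64) / 0.564 = 0.2157 mg/L.
223 L/s = 0.223 m³/s.
After input B: C = (0.564·0.2157 + 0.223·8) / 0.787 = 2.421 mg/L.
After input C: C = (0.787·2.421 + 0.0142·22.2) / 0.8012 = 2.772 mg/L.

2.77 mg/L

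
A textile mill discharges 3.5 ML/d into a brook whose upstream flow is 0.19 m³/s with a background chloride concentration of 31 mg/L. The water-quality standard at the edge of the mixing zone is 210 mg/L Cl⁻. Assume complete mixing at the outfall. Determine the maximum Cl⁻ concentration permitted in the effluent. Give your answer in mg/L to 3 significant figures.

1050 mg/L

3.5 ML/d = 0.04051 m³/s.
Mass balance: 210·0.2305 = 0.04051·Cₑ + 0.19·31.
Cₑ = (48.41 − 5.89) / 0.04051 = 1050 mg/L.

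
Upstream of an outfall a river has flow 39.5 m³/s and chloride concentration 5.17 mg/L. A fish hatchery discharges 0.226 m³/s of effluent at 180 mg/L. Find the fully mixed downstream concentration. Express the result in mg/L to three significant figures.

Flow-weighted mixing gives C = (0.226·180 + 39.5·5.17) / (0.226 + 39.5) = 244.9/39.73 = 6.165 mg/L.

6.16 mg/L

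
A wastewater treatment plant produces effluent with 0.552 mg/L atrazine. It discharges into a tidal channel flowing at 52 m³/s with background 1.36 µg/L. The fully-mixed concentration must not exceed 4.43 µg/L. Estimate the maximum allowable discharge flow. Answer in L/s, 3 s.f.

292 L/s

1.36 µg/L = 0.00136 mg/L.
4.43 µg/L = 0.00443 mg/L.
Mass balance at complete mixing: C_std·(Q_w + Q_r) = Q_w·C_e + Q_r·C_b.
Rearranging, Q_w = Q_r·(C_std − C_b)/(C_e − C_std) = 52·(0.00443 − 0.00136) / (0.552 − 0.00443) = 0.2915 m³/s.
= 291.5 L/s.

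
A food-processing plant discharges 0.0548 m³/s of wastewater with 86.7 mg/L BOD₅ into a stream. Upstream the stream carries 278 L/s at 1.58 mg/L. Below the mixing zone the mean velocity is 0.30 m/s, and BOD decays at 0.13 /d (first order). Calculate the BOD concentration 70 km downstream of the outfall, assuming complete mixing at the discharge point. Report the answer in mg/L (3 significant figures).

278 L/s = 0.278 m³/s.
After complete mixing, C₀ = (0.0548·86.7 + 0.278·1.58) / 0.3328 = 15.6 mg/L.
Travel time t = 7e+04 m / 0.30 m/s = 2.333e+05 s = 2.701 d.
C = 15.6·exp(−0.13·2.701) = 15.6·0.7039 = 10.98 mg/L.

11.0 mg/L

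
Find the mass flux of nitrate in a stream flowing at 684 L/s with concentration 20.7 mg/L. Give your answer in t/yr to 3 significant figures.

684 L/s = 0.684 m³/s.
Mass flux = Q·C = 0.684 m³/s × 20.7 g/m³ = 14.16 g/s.
= 14.16 g/s × 31.56 = 446.8 t/yr.

447 t/yr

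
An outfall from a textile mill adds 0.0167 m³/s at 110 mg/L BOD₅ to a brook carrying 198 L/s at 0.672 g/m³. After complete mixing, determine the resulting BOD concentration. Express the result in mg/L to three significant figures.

198 L/s = 0.198 m³/s.
Conservation of mass across the mixing zone: C = (0.0167·110 + 0.198·0.672) / (0.0167 + 0.198) = 1.97/0.2147 = 9.176 mg/L.

9.18 mg/L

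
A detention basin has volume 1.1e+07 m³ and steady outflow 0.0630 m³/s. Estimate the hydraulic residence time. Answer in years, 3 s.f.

5.53 yr

Q = 0.0630 m³/s × 3.156e+07 s/yr = 1.988e+06 m³/yr.
Hydraulic residence time τ = V/Q = 1.1e+07/1.988e+06 = 5.533 yr.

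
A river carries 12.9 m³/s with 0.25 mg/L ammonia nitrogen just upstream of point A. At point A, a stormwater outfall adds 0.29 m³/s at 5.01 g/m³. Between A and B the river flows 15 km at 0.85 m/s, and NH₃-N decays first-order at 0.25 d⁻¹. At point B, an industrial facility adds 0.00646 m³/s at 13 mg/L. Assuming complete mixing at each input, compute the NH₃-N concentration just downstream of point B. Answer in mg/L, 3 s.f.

0.343 mg/L

After input A: C = (12.9·0.25 + 0.29·5.01) / 13.19 = 0.3547 mg/L.
Over the 15 km reach to input B (t = 1.765e+04 s = 0.2042 d), decay gives C = 0.3547·exp(−0.25·0.2042) = 0.337 mg/L.
After input B: C = (13.19·0.337 + 0.00646·13) / 13.2 = 0.3432 mg/L.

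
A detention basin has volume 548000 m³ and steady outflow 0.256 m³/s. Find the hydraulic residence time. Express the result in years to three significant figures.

0.0678 yr

Q = 0.256 m³/s × 3.156e+07 s/yr = 8.079e+06 m³/yr.
Hydraulic residence time τ = V/Q = 548000/8.079e+06 = 0.06783 yr.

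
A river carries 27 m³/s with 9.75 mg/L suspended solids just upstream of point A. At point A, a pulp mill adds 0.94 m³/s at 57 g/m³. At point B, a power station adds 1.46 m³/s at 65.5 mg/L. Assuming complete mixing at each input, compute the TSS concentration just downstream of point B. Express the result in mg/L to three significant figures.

After input A: C = (27·9.75 + 0.94·57) / 27.94 = 11.34 mg/L.
After input B: C = (27.94·11.34 + 1.46·65.5) / 29.4 = 14.03 mg/L.

14.0 mg/L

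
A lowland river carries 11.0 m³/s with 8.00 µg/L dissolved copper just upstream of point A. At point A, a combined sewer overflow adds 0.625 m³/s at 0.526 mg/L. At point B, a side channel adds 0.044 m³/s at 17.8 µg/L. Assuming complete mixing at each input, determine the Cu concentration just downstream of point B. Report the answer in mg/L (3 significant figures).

8.00 µg/L = 0.008 mg/L.
After input A: C = (11·0.008 + 0.625·0.526) / 11.62 = 0.03585 mg/L.
17.8 µg/L = 0.0178 mg/L.
After input B: C = (11.62·0.03585 + 0.044·0.0178) / 11.67 = 0.03578 mg/L.

0.0358 mg/L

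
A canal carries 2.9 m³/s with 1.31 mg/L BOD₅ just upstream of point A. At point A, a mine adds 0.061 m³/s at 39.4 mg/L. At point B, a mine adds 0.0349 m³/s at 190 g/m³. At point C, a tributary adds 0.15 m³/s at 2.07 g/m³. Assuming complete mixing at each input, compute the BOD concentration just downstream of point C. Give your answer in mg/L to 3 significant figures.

4.18 mg/L

After input A: C = (2.9·1.31 + 0.061·39.4) / 2.961 = 2.095 mg/L.
After input B: C = (2.961·2.095 + 0.0349·190) / 2.996 = 4.284 mg/L.
After input C: C = (2.996·4.284 + 0.15·2.07) / 3.146 = 4.178 mg/L.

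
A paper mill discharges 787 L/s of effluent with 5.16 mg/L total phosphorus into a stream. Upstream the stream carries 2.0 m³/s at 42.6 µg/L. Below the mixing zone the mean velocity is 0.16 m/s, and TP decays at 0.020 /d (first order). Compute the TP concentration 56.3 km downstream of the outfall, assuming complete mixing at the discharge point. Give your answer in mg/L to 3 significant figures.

787 L/s = 0.787 m³/s.
42.6 µg/L = 0.0426 mg/L.
After complete mixing, C₀ = (0.787·5.16 + 2·0.0426) / 2.787 = 1.488 mg/L.
Travel time t = 5.63e+04 m / 0.16 m/s = 3.519e+05 s = 4.073 d.
C = 1.488·exp(−0.020·4.073) = 1.488·0.9218 = 1.371 mg/L.

1.37 mg/L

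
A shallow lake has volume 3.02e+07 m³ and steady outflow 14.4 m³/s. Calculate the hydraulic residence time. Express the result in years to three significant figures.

Q = 14.4 m³/s × 3.156e+07 s/yr = 4.544e+08 m³/yr.
Hydraulic residence time τ = V/Q = 3.02e+07/4.544e+08 = 0.06646 yr.

0.0665 yr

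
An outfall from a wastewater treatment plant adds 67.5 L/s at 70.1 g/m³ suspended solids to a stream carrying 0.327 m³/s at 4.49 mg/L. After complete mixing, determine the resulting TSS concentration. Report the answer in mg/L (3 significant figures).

15.7 mg/L

67.5 L/s = 0.0675 m³/s.
Flow-weighted mixing gives C = (0.0675·70.1 + 0.327·4.49) / (0.0675 + 0.327) = 6.2/0.3945 = 15.72 mg/L.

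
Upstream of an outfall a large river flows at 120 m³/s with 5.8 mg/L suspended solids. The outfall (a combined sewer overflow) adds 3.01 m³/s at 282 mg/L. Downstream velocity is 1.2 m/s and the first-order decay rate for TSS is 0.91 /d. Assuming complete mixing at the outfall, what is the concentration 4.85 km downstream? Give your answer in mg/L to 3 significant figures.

After complete mixing, C₀ = (3.01·282 + 120·5.8) / 123 = 12.56 mg/L.
Travel time t = 4850 m / 1.2 m/s = 4042 s = 0.04678 d.
C = 12.56·exp(−0.91·0.04678) = 12.56·0.9583 = 12.04 mg/L.

12.0 mg/L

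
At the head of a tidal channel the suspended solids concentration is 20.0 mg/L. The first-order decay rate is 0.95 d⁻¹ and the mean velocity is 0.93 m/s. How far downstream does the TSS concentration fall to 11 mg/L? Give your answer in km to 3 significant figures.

From C = C₀·e^(−kt), t = ln(C₀/C)/k = ln(20.0/11)/0.95 = 0.5978/0.95 = 0.6293 d.
Distance = v·t = 0.93 m/s × 5.437e+04 s = 5.057e+04 m = 50.57 km.

50.6 km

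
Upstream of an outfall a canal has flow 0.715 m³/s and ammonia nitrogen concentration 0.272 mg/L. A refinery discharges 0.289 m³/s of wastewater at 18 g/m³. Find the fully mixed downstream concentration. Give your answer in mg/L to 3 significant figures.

5.37 mg/L

Flow-weighted mixing gives C = (0.289·18 + 0.715·0.272) / (0.289 + 0.715) = 5.396/1.004 = 5.375 mg/L.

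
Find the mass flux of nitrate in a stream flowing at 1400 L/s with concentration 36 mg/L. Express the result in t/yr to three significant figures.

1590 t/yr

1400 L/s = 1.4 m³/s.
Mass flux = Q·C = 1.4 m³/s × 36 g/m³ = 50.4 g/s.
= 50.4 g/s × 31.56 = 1591 t/yr.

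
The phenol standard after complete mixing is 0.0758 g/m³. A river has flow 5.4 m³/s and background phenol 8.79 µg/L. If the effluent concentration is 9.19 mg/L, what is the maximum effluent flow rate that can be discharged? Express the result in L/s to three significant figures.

39.7 L/s

8.79 µg/L = 0.00879 mg/L.
Mass balance at complete mixing: C_std·(Q_w + Q_r) = Q_w·C_e + Q_r·C_b.
Rearranging, Q_w = Q_r·(C_std − C_b)/(C_e − C_std) = 5.4·(0.0758 − 0.00879) / (9.19 − 0.0758) = 0.0397 m³/s.
= 39.7 L/s.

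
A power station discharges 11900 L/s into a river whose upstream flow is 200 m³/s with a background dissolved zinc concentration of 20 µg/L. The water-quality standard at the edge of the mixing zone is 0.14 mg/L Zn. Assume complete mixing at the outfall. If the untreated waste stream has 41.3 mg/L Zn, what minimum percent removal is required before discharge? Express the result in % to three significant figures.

94.8 %

11900 L/s = 11.9 m³/s.
20 µg/L = 0.02 mg/L.
Mass balance: 0.14·211.9 = 11.9·Cₑ + 200·0.02.
Cₑ = (29.67 − 4) / 11.9 = 2.157 mg/L.
Required removal = 1 − 2.157/41.3 = 94.78 %.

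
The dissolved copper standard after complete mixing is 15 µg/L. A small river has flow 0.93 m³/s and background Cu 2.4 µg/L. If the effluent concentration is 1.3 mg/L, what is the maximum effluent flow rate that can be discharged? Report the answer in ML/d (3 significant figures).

0.788 ML/d

2.4 µg/L = 0.0024 mg/L.
15 µg/L = 0.015 mg/L.
Mass balance at complete mixing: C_std·(Q_w + Q_r) = Q_w·C_e + Q_r·C_b.
Rearranging, Q_w = Q_r·(C_std − C_b)/(C_e − C_std) = 0.93·(0.015 − 0.0024) / (1.3 − 0.015) = 0.009119 m³/s.
= 0.7879 ML/d.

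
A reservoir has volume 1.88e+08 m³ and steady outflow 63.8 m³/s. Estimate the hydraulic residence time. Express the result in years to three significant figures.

0.0934 yr

Q = 63.8 m³/s × 3.156e+07 s/yr = 2.013e+09 m³/yr.
Hydraulic residence time τ = V/Q = 1.88e+08/2.013e+09 = 0.09338 yr.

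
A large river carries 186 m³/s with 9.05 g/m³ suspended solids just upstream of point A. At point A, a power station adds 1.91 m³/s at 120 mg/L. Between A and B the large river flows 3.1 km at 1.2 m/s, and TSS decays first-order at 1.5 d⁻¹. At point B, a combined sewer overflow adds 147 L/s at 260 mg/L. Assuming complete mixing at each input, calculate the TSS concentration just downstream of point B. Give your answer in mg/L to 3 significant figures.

9.93 mg/L

After input A: C = (186·9.05 + 1.91·120) / 187.9 = 10.18 mg/L.
Over the 3.1 km reach to input B (t = 2583 s = 0.0299 d), decay gives C = 10.18·exp(−1.5·0.0299) = 9.731 mg/L.
147 L/s = 0.147 m³/s.
After input B: C = (187.9·9.731 + 0.147·260) / 188.1 = 9.927 mg/L.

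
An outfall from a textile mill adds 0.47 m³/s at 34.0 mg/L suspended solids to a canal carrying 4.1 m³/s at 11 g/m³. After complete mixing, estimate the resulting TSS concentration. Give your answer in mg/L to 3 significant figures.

Conservation of mass across the mixing zone: C = (0.47·34 + 4.1·11) / (0.47 + 4.1) = 61.08/4.57 = 13.37 mg/L.

13.4 mg/L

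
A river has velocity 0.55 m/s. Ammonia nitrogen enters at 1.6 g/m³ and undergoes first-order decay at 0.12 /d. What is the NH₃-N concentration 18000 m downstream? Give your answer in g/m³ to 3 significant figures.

Travel time t = 18000 m / 0.55 m/s = 1.8e+04/0.55 = 3.273e+04 s = 0.3788 d.
First-order decay: C = 1.6·exp(−0.12·0.3788) = 1.6·0.9556 = 1.529 g/m³.

1.53 g/m³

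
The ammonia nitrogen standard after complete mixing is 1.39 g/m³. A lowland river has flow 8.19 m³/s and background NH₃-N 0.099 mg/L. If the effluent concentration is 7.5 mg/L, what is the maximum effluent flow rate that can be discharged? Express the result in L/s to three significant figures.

Mass balance at complete mixing: C_std·(Q_w + Q_r) = Q_w·C_e + Q_r·C_b.
Rearranging, Q_w = Q_r·(C_std − C_b)/(C_e − C_std) = 8.19·(1.39 − 0.099) / (7.5 − 1.39) = 1.73 m³/s.
= 1730 L/s.

1730 L/s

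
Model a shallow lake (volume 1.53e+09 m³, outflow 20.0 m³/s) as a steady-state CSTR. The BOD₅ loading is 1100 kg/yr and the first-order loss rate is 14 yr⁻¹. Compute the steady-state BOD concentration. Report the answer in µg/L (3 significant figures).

0.0499 µg/L

Outflow Q = 20.0 m³/s × 3.156e+07 s/yr = 6.312e+08 m³/yr.
Steady-state CSTR mass balance: W = Q·C + k·V·C, so C = W/(Q + kV).
Q + kV = 6.312e+08 + 14·1.53e+09 = 2.205e+10 m³/yr.
C = 1100/2.205e+10 = 4.988e-08 kg/m³ = 4.988e-05 mg/L = 0.04988 µg/L.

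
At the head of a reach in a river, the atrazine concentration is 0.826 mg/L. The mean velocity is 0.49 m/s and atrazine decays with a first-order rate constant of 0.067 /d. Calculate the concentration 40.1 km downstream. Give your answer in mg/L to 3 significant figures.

0.775 mg/L

Travel time t = 40.1 km / 0.49 m/s = 4.01e+04/0.49 = 8.184e+04 s = 0.9472 d.
First-order decay: C = 0.826·exp(−0.067·0.9472) = 0.826·0.9385 = 0.7752 mg/L.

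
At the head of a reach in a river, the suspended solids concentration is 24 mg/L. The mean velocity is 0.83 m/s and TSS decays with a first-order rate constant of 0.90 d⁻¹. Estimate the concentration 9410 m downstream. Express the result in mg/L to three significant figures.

Travel time t = 9410 m / 0.83 m/s = 9410/0.83 = 1.134e+04 s = 0.1312 d.
First-order decay: C = 24·exp(−0.90·0.1312) = 24·0.8886 = 21.33 mg/L.

21.3 mg/L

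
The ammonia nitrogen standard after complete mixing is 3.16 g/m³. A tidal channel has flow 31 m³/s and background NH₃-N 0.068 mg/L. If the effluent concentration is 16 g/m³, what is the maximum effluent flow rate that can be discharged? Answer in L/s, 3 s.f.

7470 L/s

Mass balance at complete mixing: C_std·(Q_w + Q_r) = Q_w·C_e + Q_r·C_b.
Rearranging, Q_w = Q_r·(C_std − C_b)/(C_e − C_std) = 31·(3.16 − 0.068) / (16 − 3.16) = 7.465 m³/s.
= 7465 L/s.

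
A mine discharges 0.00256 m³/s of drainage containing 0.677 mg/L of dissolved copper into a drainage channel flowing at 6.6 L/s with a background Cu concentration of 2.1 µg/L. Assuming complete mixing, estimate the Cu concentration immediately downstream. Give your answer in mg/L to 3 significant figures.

6.6 L/s = 0.0066 m³/s.
2.1 µg/L = 0.0021 mg/L.
By mass balance at complete mixing, C = (0.00256·0.677 + 0.0066·0.0021) / (0.00256 + 0.0066) = 0.001747/0.00916 = 0.1907 mg/L.

0.191 mg/L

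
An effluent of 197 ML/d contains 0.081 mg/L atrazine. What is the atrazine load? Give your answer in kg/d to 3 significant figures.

197 ML/d = 2.28 m³/s.
Mass flux = Q·C = 2.28 m³/s × 0.081 g/m³ = 0.1847 g/s.
= 0.1847 g/s × 86.4 = 15.96 kg/d.

16.0 kg/d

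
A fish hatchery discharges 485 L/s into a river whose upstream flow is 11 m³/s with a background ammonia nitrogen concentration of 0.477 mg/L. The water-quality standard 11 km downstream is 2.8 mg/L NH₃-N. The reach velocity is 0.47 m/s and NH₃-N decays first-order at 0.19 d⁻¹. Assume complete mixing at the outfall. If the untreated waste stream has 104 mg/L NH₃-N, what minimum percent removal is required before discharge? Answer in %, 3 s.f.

43.3 %

485 L/s = 0.485 m³/s.
Travel time to the compliance point: t = 1.1e+04/0.47 = 2.34e+04 s = 0.2709 d; decay factor exp(−0.19·0.2709) = 0.9498.
So the concentration just after mixing may be at most 2.8/0.9498 = 2.948 mg/L.
Mass balance: 2.948·11.48 = 0.485·Cₑ + 11·0.477.
Cₑ = (33.86 − 5.247) / 0.485 = 58.99 mg/L.
Required removal = 1 − 58.99/104 = 43.28 %.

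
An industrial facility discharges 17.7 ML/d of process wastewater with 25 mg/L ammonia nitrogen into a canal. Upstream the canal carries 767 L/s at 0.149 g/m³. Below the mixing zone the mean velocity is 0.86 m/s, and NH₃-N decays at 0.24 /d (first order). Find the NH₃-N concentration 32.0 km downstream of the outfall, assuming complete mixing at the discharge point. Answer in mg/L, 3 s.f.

4.86 mg/L

17.7 ML/d = 0.2049 m³/s.
767 L/s = 0.767 m³/s.
After complete mixing, C₀ = (0.2049·25 + 0.767·0.149) / 0.9719 = 5.387 mg/L.
Travel time t = 3.2e+04 m / 0.86 m/s = 3.721e+04 s = 0.4307 d.
C = 5.387·exp(−0.24·0.4307) = 5.387·0.9018 = 4.858 mg/L.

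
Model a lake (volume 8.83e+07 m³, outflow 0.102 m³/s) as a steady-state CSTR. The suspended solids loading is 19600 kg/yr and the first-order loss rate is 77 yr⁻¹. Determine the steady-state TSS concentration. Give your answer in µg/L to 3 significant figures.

2.88 µg/L

Outflow Q = 0.102 m³/s × 3.156e+07 s/yr = 3.219e+06 m³/yr.
Steady-state CSTR mass balance: W = Q·C + k·V·C, so C = W/(Q + kV).
Q + kV = 3.219e+06 + 77·8.83e+07 = 6.802e+09 m³/yr.
C = 19600/6.802e+09 = 2.881e-06 kg/m³ = 0.002881 mg/L = 2.881 µg/L.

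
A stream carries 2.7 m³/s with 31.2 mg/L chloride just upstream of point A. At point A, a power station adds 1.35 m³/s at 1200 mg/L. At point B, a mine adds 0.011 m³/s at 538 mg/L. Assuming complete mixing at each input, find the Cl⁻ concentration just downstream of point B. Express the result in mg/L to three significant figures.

After input A: C = (2.7·31.2 + 1.35·1200) / 4.05 = 420.8 mg/L.
After input B: C = (4.05·420.8 + 0.011·538) / 4.061 = 421.1 mg/L.

421 mg/L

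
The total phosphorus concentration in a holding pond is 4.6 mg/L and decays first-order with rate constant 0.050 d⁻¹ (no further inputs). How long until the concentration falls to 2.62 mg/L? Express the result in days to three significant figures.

11.3 d

t = ln(C₀/C)/k = ln(4.6/2.62)/0.050 = 0.5629/0.050 = 11.26 d.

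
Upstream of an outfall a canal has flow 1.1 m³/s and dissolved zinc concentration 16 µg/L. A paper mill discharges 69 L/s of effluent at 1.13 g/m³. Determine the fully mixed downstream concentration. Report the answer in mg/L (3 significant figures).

0.0818 mg/L

69 L/s = 0.069 m³/s.
16 µg/L = 0.016 mg/L.
Flow-weighted mixing gives C = (0.069·1.13 + 1.1·0.016) / (0.069 + 1.1) = 0.09557/1.169 = 0.08175 mg/L.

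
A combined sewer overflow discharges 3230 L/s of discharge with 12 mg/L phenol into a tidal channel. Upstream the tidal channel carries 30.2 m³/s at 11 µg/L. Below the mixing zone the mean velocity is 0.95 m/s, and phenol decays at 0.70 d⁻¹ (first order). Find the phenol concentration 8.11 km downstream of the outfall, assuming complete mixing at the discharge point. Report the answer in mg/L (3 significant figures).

1.09 mg/L

3230 L/s = 3.23 m³/s.
11 µg/L = 0.011 mg/L.
After complete mixing, C₀ = (3.23·12 + 30.2·0.011) / 33.43 = 1.169 mg/L.
Travel time t = 8110 m / 0.95 m/s = 8537 s = 0.09881 d.
C = 1.169·exp(−0.70·0.09881) = 1.169·0.9332 = 1.091 mg/L.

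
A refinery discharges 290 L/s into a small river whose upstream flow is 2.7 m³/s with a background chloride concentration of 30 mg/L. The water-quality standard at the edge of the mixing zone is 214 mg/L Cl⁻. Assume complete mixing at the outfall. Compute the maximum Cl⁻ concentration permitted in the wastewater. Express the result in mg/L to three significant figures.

1930 mg/L

290 L/s = 0.29 m³/s.
Mass balance: 214·2.99 = 0.29·Cₑ + 2.7·30.
Cₑ = (639.9 − 81) / 0.29 = 1927 mg/L.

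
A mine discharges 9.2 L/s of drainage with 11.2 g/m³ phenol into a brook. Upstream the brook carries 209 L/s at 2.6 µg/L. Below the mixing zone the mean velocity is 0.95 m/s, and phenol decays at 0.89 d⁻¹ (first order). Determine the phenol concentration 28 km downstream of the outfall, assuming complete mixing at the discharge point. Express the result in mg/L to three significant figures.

9.2 L/s = 0.0092 m³/s.
209 L/s = 0.209 m³/s.
2.6 µg/L = 0.0026 mg/L.
After complete mixing, C₀ = (0.0092·11.2 + 0.209·0.0026) / 0.2182 = 0.4747 mg/L.
Travel time t = 2.8e+04 m / 0.95 m/s = 2.947e+04 s = 0.3411 d.
C = 0.4747·exp(−0.89·0.3411) = 0.4747·0.7382 = 0.3504 mg/L.

0.350 mg/L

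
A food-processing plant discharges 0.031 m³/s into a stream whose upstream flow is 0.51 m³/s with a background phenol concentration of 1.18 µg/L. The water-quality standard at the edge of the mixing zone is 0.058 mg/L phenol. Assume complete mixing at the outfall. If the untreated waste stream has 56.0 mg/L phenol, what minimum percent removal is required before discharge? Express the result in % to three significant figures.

98.2 %

1.18 µg/L = 0.00118 mg/L.
Mass balance: 0.058·0.541 = 0.031·Cₑ + 0.51·0.00118.
Cₑ = (0.03138 − 0.0006018) / 0.031 = 0.9928 mg/L.
Required removal = 1 − 0.9928/56.0 = 98.23 %.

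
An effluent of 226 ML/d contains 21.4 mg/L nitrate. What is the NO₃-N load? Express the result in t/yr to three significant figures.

226 ML/d = 2.616 m³/s.
Mass flux = Q·C = 2.616 m³/s × 21.4 g/m³ = 55.98 g/s.
= 55.98 g/s × 31.56 = 1766 t/yr.

1770 t/yr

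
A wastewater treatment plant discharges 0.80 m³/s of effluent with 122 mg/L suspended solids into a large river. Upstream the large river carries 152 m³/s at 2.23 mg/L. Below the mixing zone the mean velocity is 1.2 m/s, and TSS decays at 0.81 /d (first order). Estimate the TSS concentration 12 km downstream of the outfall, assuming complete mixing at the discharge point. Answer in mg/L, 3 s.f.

2.60 mg/L

After complete mixing, C₀ = (0.8·122 + 152·2.23) / 152.8 = 2.857 mg/L.
Travel time t = 1.2e+04 m / 1.2 m/s = 1e+04 s = 0.1157 d.
C = 2.857·exp(−0.81·0.1157) = 2.857·0.9105 = 2.601 mg/L.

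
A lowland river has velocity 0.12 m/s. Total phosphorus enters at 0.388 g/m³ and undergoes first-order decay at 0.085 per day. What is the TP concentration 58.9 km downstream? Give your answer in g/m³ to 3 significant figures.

0.239 g/m³

Travel time t = 58.9 km / 0.12 m/s = 5.89e+04/0.12 = 4.908e+05 s = 5.681 d.
First-order decay: C = 0.388·exp(−0.085·5.681) = 0.388·0.617 = 0.2394 g/m³.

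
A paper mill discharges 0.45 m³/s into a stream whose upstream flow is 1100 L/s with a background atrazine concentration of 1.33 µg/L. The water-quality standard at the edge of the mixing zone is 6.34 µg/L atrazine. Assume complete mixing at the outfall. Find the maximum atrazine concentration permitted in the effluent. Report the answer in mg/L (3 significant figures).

1100 L/s = 1.1 m³/s.
1.33 µg/L = 0.00133 mg/L.
6.34 µg/L = 0.00634 mg/L.
Mass balance: 0.00634·1.55 = 0.45·Cₑ + 1.1·0.00133.
Cₑ = (0.009827 − 0.001463) / 0.45 = 0.01859 mg/L.

0.0186 mg/L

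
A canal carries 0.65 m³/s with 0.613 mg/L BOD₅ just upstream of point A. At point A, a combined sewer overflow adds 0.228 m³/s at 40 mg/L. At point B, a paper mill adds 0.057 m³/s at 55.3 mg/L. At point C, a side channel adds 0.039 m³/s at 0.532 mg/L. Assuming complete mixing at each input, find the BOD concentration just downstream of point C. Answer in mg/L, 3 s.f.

After input A: C = (0.65·0.613 + 0.228·40) / 0.878 = 10.84 mg/L.
After input B: C = (0.878·10.84 + 0.057·55.3) / 0.935 = 13.55 mg/L.
After input C: C = (0.935·13.55 + 0.039·0.532) / 0.974 = 13.03 mg/L.

13.0 mg/L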